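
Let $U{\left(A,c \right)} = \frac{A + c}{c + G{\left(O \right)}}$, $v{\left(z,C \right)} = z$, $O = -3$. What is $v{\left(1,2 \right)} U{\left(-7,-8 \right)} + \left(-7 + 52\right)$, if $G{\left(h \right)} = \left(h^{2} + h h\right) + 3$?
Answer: $\frac{570}{13} \approx 43.846$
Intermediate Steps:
$G{\left(h \right)} = 3 + 2 h^{2}$ ($G{\left(h \right)} = \left(h^{2} + h^{2}\right) + 3 = 2 h^{2} + 3 = 3 + 2 h^{2}$)
$U{\left(A,c \right)} = \frac{A + c}{21 + c}$ ($U{\left(A,c \right)} = \frac{A + c}{c + \left(3 + 2 \left(-3\right)^{2}\right)} = \frac{A + c}{c + \left(3 + 2 \cdot 9\right)} = \frac{A + c}{c + \left(3 + 18\right)} = \frac{A + c}{c + 21} = \frac{A + c}{21 + c}$)
$v{\left(1,2 \right)} U{\left(-7,-8 \right)} + \left(-7 + 52\right) = 1 \frac{-7 - 8}{21 - 8} + \left(-7 + 52\right) = 1 \cdot \frac{1}{13} \left(-15\right) + 45 = 1 \left(- \frac{15}{13}\right) + 45 = - \frac{15}{13} + 45 = \frac{570}{13}$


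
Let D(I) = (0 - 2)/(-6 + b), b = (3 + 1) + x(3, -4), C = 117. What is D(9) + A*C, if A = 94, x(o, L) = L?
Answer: 32995/3 ≈ 10998.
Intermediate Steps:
b = 0 (b = (3 + 1) - 4 = 4 - 4 = 0)
D(I) = ⅓ (D(I) = (0 - 2)/(-6 + 0) = -2/(-6) = -2*(-⅙) = ⅓)
D(9) + A*C = ⅓ + 94*117 = ⅓ + 10998 = 32995/3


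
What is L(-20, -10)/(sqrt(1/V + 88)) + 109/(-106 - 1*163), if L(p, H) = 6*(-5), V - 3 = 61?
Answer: -109/269 - 240*sqrt(5633)/5633 ≈ -3.6029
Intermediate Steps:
V = 64 (V = 3 + 61 = 64)
L(p, H) = -30
L(-20, -10)/(sqrt(1/V + 88)) + 109/(-106 - 1*163) = -30/sqrt(1/64 + 88) + 109/(-106 - 1*163) = -30/sqrt(1/64 + 88) + 109/(-106 - 163) = -30*8*sqrt(5633)/5633 + 109/(-269) = -30*8*sqrt(5633)/5633 + 109*(-1/269) = -240*sqrt(5633)/5633 - 109/269 = -109/269 - 240*sqrt(5633)/5633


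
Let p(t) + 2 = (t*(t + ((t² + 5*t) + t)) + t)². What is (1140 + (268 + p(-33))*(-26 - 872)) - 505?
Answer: -721590301515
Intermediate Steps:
p(t) = -2 + (t + t*(t² + 7*t))² (p(t) = -2 + (t*(t + ((t² + 5*t) + t)) + t)² = -2 + (t*(t + (t² + 6*t)) + t)² = -2 + (t*(t² + 7*t) + t)² = -2 + (t + t*(t² + 7*t))²)
(1140 + (268 + p(-33))*(-26 - 872)) - 505 = (1140 + (268 + (-2 + (-33)²*(1 + (-33)² + 7*(-33))²))*(-26 - 872)) - 505 = (1140 + (268 + (-2 + 1089*(1 + 1089 - 231)²))*(-898)) - 505 = (1140 + (268 + (-2 + 1089*859²))*(-898)) - 505 = (1140 + (268 + (-2 + 1089*737881))*(-898)) - 505 = (1140 + (268 + (-2 + 803552409))*(-898)) - 505 = (1140 + (268 + 803552407)*(-898)) - 505 = (1140 + 803552675*(-898)) - 505 = (1140 - 721590302150) - 505 = -721590301010 - 505 = -721590301515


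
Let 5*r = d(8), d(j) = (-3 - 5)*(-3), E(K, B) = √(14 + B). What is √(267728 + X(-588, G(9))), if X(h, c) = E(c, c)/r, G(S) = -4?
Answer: √(38552832 + 30*√10)/12 ≈ 517.42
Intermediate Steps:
d(j) = 24 (d(j) = -8*(-3) = 24)
r = 24/5 (r = (⅕)*24 = 24/5 ≈ 4.8000)
X(h, c) = 5*√(14 + c)/24 (X(h, c) = √(14 + c)/(24/5) = √(14 + c)*(5/24) = 5*√(14 + c)/24)
√(267728 + X(-588, G(9))) = √(267728 + 5*√(14 - 4)/24) = √(267728 + 5*√10/24)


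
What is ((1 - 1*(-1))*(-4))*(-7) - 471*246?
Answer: -115810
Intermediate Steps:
((1 - 1*(-1))*(-4))*(-7) - 471*246 = ((1 + 1)*(-4))*(-7) - 115866 = (2*(-4))*(-7) - 115866 = -8*(-7) - 115866 = 56 - 115866 = -115810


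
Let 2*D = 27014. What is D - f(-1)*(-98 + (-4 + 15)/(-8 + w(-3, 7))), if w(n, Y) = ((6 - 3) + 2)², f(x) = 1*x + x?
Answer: 226309/17 ≈ 13312.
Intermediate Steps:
D = 13507 (D = (½)*27014 = 13507)
f(x) = 2*x (f(x) = x + x = 2*x)
w(n, Y) = 25 (w(n, Y) = (3 + 2)² = 5² = 25)
D - f(-1)*(-98 + (-4 + 15)/(-8 + w(-3, 7))) = 13507 - 2*(-1)*(-98 + (-4 + 15)/(-8 + 25)) = 13507 - (-2)*(-98 + 11/17) = 13507 - (-2)*(-1655)/17 = 13507 - 1*3310/17 = 13507 - 3310/17 = 226309/17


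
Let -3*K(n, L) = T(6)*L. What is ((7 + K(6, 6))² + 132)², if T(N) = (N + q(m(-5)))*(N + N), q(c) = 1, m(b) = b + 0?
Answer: 678758809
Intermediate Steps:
m(b) = b
T(N) = 2*N*(1 + N) (T(N) = (N + 1)*(N + N) = (1 + N)*(2*N) = 2*N*(1 + N))
K(n, L) = -28*L (K(n, L) = -2*6*(1 + 6)*L/3 = -2*6*7*L/3 = -28*L)
((7 + K(6, 6))² + 132)² = ((7 - 28*6)² + 132)² = ((7 - 168)² + 132)² = ((-161)² + 132)² = (25921 + 132)² = 26053² = 678758809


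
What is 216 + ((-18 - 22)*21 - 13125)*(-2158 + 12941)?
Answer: -150584379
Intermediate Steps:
216 + ((-18 - 22)*21 - 13125)*(-2158 + 12941) = 216 + (-40*21 - 13125)*10783 = 216 + (-840 - 13125)*10783 = 216 - 13965*10783 = 216 - 150584595 = -150584379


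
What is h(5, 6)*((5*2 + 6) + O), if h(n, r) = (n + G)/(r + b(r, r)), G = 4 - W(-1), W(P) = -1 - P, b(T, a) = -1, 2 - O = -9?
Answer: 243/5 ≈ 48.600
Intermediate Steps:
O = 11 (O = 2 - 1*(-9) = 2 + 9 = 11)
G = 4 (G = 4 - (-1 - 1*(-1)) = 4 - (-1 + 1) = 4 - 1*0 = 4 + 0 = 4)
h(n, r) = (4 + n)/(-1 + r) (h(n, r) = (n + 4)/(r - 1) = (4 + n)/(-1 + r))
h(5, 6)*((5*2 + 6) + O) = ((4 + 5)/(-1 + 6))*((5*2 + 6) + 11) = (9/5)*((10 + 6) + 11) = ((⅕)*9)*(16 + 11) = (9/5)*27 = 243/5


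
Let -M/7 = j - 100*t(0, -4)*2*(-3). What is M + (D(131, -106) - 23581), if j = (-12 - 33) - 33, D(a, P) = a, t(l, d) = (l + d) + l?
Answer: -6104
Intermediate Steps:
t(l, d) = d + 2*l (t(l, d) = (d + l) + l = d + 2*l)
j = -78 (j = -45 - 33 = -78)
M = 17346 (M = -7*(-78 - 100*(-4 + 2*0)*2*(-3)) = -7*(-78 - 100*(-4 + 0)*2*(-3)) = -7*(-78 - 100*(-4*2)*(-3)) = -7*(-78 - (-800)*(-3)) = -7*(-78 - 100*24) = -7*(-78 - 2400) = -7*(-2478) = 17346)
M + (D(131, -106) - 23581) = 17346 + (131 - 23581) = 17346 - 23450 = -6104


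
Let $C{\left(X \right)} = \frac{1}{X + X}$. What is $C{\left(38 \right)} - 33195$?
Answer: $- \frac{2522819}{76} \approx -33195.0$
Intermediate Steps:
$C{\left(X \right)} = \frac{1}{2 X}$
$C{\left(38 \right)} - 33195 = \frac{1}{2 \cdot 38} - 33195 = \frac{1}{2} \cdot \frac{1}{38} - 33195 = \frac{1}{76} - 33195 = - \frac{2522819}{76}$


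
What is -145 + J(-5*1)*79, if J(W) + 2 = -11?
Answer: -1172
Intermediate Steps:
J(W) = -13 (J(W) = -2 - 11 = -13)
-145 + J(-5*1)*79 = -145 - 13*79 = -145 - 1027 = -1172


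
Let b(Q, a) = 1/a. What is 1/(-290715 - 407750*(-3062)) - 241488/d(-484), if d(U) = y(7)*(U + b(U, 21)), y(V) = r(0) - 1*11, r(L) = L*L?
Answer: -10845877235376047/239091670095190 ≈ -45.363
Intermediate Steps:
r(L) = L**2
y(V) = -11 (y(V) = 0**2 - 1*11 = 0 - 11 = -11)
d(U) = -11/21 - 11*U (d(U) = -11*(U + 1/21) = -11*(1/21 + U) = -11/21 - 11*U)
1/(-290715 - 407750*(-3062)) - 241488/d(-484) = 1/(-290715 - 407750*(-3062)) - 241488/(-11/21 - 11*(-484)) = -1/3062/(-698465) - 241488/(-11/21 + 5324) = -1/698465*(-1/3062) - 241488/111793/21 = 1/2138699830 - 241488*21/111793 = 1/2138699830 - 5071248/111793 = -10845877235376047/239091670095190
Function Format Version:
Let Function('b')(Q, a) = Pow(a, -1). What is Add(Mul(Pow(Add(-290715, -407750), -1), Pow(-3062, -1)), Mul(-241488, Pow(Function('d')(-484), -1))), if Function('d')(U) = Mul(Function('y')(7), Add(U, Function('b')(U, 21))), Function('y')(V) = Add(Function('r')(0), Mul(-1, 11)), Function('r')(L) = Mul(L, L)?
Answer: Rational(-10845877235376047, 239091670095190) ≈ -45.363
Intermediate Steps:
Function('r')(L) = Pow(L, 2)
Function('y')(V) = -11 (Function('y')(V) = Add(Pow(0, 2), Mul(-1, 11)) = Add(0, -11) = -11)
Function('d')(U) = Add(Rational(-11, 21), Mul(-11, U)) (Function('d')(U) = Mul(-11, Add(U, Pow(21, -1))) = Mul(-11, Add(U, Rational(1, 21))) = Mul(-11, Add(Rational(1, 21), U)) = Add(Rational(-11, 21), Mul(-11, U)))
Add(Mul(Pow(Add(-290715, -407750), -1), Pow(-3062, -1)), Mul(-241488, Pow(Function('d')(-484), -1))) = Add(Mul(Pow(Add(-290715, -407750), -1), Pow(-3062, -1)), Mul(-241488, Pow(Add(Rational(-11, 21), Mul(-11, -484)), -1))) = Add(Mul(Pow(-698465, -1), Rational(-1, 3062)), Mul(-241488, Pow(Add(Rational(-11, 21), 5324), -1))) = Add(Mul(Rational(-1, 698465), Rational(-1, 3062)), Mul(-241488, Pow(Rational(111793, 21), -1))) = Add(Rational(1, 2138699830), Mul(-241488, Rational(21, 111793))) = Add(Rational(1, 2138699830), Rational(-5071248, 111793)) = Rational(-10845877235376047, 239091670095190)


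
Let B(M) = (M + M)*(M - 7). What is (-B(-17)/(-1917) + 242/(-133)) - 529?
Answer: -45076585/84987 ≈ -530.39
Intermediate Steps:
B(M) = 2*M*(-7 + M) (B(M) = (2*M)*(-7 + M) = 2*M*(-7 + M))
(-B(-17)/(-1917) + 242/(-133)) - 529 = (-2*(-17)*(-7 - 17)/(-1917) + 242/(-133)) - 529 = (-2*(-17)*(-24)*(-1/1917) + 242*(-1/133)) - 529 = (-1*816*(-1/1917) - 242/133) - 529 = (-816*(-1/1917) - 242/133) - 529 = (272/639 - 242/133) - 529 = -118462/84987 - 529 = -45076585/84987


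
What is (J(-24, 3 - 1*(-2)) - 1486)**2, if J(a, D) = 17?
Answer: 2157961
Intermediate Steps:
(J(-24, 3 - 1*(-2)) - 1486)**2 = (17 - 1486)**2 = (-1469)**2 = 2157961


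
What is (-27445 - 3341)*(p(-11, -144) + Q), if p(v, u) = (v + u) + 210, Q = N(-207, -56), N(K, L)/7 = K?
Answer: 42915684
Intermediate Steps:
N(K, L) = 7*K
Q = -1449 (Q = 7*(-207) = -1449)
p(v, u) = 210 + u + v (p(v, u) = (u + v) + 210 = 210 + u + v)
(-27445 - 3341)*(p(-11, -144) + Q) = (-27445 - 3341)*((210 - 144 - 11) - 1449) = -30786*(55 - 1449) = -30786*(-1394) = 42915684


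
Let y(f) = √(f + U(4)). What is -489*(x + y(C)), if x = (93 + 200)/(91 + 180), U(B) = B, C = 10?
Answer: -143277/271 - 489*√14 ≈ -2358.4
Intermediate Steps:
x = 293/271 ≈ 1.0812
y(f) = √(4 + f) (y(f) = √(f + 4) = √(4 + f))
-489*(x + y(C)) = -489*(293/271 + √(4 + 10)) = -489*(293/271 + √14) = -143277/271 - 489*√14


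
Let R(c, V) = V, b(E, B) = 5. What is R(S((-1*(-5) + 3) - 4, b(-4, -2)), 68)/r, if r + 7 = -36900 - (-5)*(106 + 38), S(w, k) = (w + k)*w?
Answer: -68/36187 ≈ -0.0018791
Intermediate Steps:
S(w, k) = w*(k + w) (S(w, k) = (k + w)*w = w*(k + w))
r = -36187 (r = -7 + (-36900 - (-5)*(106 + 38)) = -7 + (-36900 - (-5)*144) = -7 + (-36900 - 1*(-720)) = -7 + (-36900 + 720) = -7 - 36180 = -36187)
R(S((-1*(-5) + 3) - 4, b(-4, -2)), 68)/r = 68/(-36187) = 68*(-1/36187) = -68/36187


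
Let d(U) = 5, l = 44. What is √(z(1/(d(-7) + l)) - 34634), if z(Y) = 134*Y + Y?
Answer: I*√1696931/7 ≈ 186.09*I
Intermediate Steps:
z(Y) = 135*Y
√(z(1/(d(-7) + l)) - 34634) = √(135/(5 + 44) - 34634) = √(135/49 - 34634) = √(-1696931/49) = I*√1696931/7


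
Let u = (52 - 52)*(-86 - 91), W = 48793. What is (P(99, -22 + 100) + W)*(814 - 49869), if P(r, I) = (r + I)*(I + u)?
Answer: -3070793945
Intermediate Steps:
u = 0 (u = 0*(-177) = 0)
P(r, I) = I*(I + r) (P(r, I) = (r + I)*(I + 0) = (I + r)*I = I*(I + r))
(P(99, -22 + 100) + W)*(814 - 49869) = ((-22 + 100)*((-22 + 100) + 99) + 48793)*(814 - 49869) = (78*(78 + 99) + 48793)*(-49055) = (78*177 + 48793)*(-49055) = (13806 + 48793)*(-49055) = 62599*(-49055) = -3070793945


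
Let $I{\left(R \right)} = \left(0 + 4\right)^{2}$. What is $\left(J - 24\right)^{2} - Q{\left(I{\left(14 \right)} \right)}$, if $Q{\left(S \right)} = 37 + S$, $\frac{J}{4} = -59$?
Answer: $67547$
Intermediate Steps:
$J = -236$ ($J = 4 \left(-59\right) = -236$)
$I{\left(R \right)} = 16$ ($I{\left(R \right)} = 4^{2} = 16$)
$\left(J - 24\right)^{2} - Q{\left(I{\left(14 \right)} \right)} = \left(-236 - 24\right)^{2} - \left(37 + 16\right) = \left(-260\right)^{2} - 53 = 67600 - 53 = 67547$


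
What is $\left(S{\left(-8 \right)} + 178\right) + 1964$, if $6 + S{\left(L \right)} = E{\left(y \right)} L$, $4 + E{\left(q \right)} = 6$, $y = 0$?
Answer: $2120$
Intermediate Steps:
$E{\left(q \right)} = 2$ ($E{\left(q \right)} = -4 + 6 = 2$)
$S{\left(L \right)} = -6 + 2 L$
$\left(S{\left(-8 \right)} + 178\right) + 1964 = \left(\left(-6 + 2 \left(-8\right)\right) + 178\right) + 1964 = \left(\left(-6 - 16\right) + 178\right) + 1964 = \left(-22 + 178\right) + 1964 = 156 + 1964 = 2120$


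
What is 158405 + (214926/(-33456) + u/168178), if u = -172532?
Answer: 74269485047635/468880264 ≈ 1.5840e+5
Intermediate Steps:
158405 + (214926/(-33456) + u/168178) = 158405 + (214926/(-33456) - 172532/168178) = 158405 + (214926*(-1/33456) - 172532*1/168178) = 158405 + (-35821/5576 - 86266/84089) = 158405 - 3493171285/468880264 = 74269485047635/468880264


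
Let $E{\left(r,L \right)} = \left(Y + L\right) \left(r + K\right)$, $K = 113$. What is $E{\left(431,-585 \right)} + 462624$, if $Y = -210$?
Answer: $30144$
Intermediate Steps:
$E{\left(r,L \right)} = \left(-210 + L\right) \left(113 + r\right)$ ($E{\left(r,L \right)} = \left(-210 + L\right) \left(r + 113\right) = \left(-210 + L\right) \left(113 + r\right)$)
$E{\left(431,-585 \right)} + 462624 = \left(-23730 - 90510 + 113 \left(-585\right) - 252135\right) + 462624 = \left(-23730 - 90510 - 66105 - 252135\right) + 462624 = -432480 + 462624 = 30144$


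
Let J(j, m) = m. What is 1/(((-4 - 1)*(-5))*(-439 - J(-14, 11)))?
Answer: -1/11250 ≈ -8.8889e-5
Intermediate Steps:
1/(((-4 - 1)*(-5))*(-439 - J(-14, 11))) = 1/(((-4 - 1)*(-5))*(-439 - 1*11)) = 1/((-5*(-5))*(-439 - 11)) = 1/(25*(-450)) = 1/(-11250) = -1/11250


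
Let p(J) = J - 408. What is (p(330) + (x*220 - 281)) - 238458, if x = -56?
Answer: -251137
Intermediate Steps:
p(J) = -408 + J
(p(330) + (x*220 - 281)) - 238458 = ((-408 + 330) + (-56*220 - 281)) - 238458 = (-78 + (-12320 - 281)) - 238458 = (-78 - 12601) - 238458 = -12679 - 238458 = -251137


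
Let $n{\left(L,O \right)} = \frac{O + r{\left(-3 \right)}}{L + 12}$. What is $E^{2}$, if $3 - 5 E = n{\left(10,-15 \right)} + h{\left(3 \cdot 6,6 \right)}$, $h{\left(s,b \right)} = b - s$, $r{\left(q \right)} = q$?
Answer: $\frac{30276}{3025} \approx 10.009$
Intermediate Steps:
$n{\left(L,O \right)} = \frac{-3 + O}{12 + L}$ ($n{\left(L,O \right)} = \frac{O - 3}{L + 12} = \frac{-3 + O}{12 + L}$)
$E = \frac{174}{55}$ ($E = \frac{3}{5} - \frac{\frac{-3 - 15}{12 + 10} + \left(6 - 3 \cdot 6\right)}{5} = \frac{3}{5} - \frac{\frac{1}{22} \left(-18\right) + \left(6 - 18\right)}{5} = \frac{3}{5} - \frac{- \frac{9}{11} - 12}{5} = \frac{3}{5} - - \frac{141}{55} = \frac{3}{5} + \frac{141}{55} = \frac{174}{55} \approx 3.1636$)
$E^{2} = \left(\frac{174}{55}\right)^{2} = \frac{30276}{3025}$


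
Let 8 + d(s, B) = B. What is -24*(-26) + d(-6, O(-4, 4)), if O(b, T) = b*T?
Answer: 600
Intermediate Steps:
O(b, T) = T*b
d(s, B) = -8 + B
-24*(-26) + d(-6, O(-4, 4)) = -24*(-26) + (-8 + 4*(-4)) = 624 + (-8 - 16) = 624 - 24 = 600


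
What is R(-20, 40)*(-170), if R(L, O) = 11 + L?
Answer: 1530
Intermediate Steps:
R(-20, 40)*(-170) = (11 - 20)*(-170) = -9*(-170) = 1530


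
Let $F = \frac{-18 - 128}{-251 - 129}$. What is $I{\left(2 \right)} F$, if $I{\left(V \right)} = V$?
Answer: $\frac{73}{95} \approx 0.76842$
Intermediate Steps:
$F = \frac{73}{190}$ ($F = - \frac{146}{-380} = \left(-146\right) \left(- \frac{1}{380}\right) = \frac{73}{190} \approx 0.38421$)
$I{\left(2 \right)} F = 2 \cdot \frac{73}{190} = \frac{73}{95}$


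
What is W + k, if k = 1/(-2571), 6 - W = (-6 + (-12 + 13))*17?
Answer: 233960/2571 ≈ 91.000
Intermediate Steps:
W = 91 (W = 6 - (-6 + (-12 + 13))*17 = 6 - (-6 + 1)*17 = 6 - (-5)*17 = 6 - 1*(-85) = 6 + 85 = 91)
k = -1/2571 ≈ -0.00038895
W + k = 91 - 1/2571 = 233960/2571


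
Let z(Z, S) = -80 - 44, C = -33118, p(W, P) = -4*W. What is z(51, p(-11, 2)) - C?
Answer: 32994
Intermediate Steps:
z(Z, S) = -124
z(51, p(-11, 2)) - C = -124 - 1*(-33118) = -124 + 33118 = 32994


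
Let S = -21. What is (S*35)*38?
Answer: -27930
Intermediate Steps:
(S*35)*38 = -21*35*38 = -735*38 = -27930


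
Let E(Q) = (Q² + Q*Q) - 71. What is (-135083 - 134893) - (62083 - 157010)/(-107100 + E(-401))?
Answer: -8270161247/30633 ≈ -2.6998e+5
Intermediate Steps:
E(Q) = -71 + 2*Q² (E(Q) = (Q² + Q²) - 71 = 2*Q² - 71 = -71 + 2*Q²)
(-135083 - 134893) - (62083 - 157010)/(-107100 + E(-401)) = (-135083 - 134893) - (62083 - 157010)/(-107100 + (-71 + 2*(-401)²)) = -269976 - (-94927)/(-107100 + (-71 + 2*160801)) = -269976 - (-94927)/(-107100 + (-71 + 321602)) = -269976 - (-94927)/(-107100 + 321531) = -269976 - (-94927)/214431 = -269976 - 1*(-13561/30633) = -269976 + 13561/30633 = -8270161247/30633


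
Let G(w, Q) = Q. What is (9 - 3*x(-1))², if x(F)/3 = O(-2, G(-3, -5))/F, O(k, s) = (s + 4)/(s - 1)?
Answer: 441/4 ≈ 110.25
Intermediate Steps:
O(k, s) = (4 + s)/(-1 + s)
x(F) = 1/(2*F) (x(F) = 3*(((4 - 5)/(-1 - 5))/F) = 3*((-1/(-6))/F) = 3*((-⅙*(-1))/F) = 3*(1/(6*F)) = 1/(2*F))
(9 - 3*x(-1))² = (9 - 3/(2*(-1)))² = (9 - 3*(-1)/2)² = (9 - 3*(-½))² = (9 + 3/2)² = (21/2)² = 441/4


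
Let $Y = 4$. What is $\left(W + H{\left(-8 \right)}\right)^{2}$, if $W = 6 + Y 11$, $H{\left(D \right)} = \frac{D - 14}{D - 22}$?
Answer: $\frac{579121}{225} \approx 2573.9$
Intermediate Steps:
$H{\left(D \right)} = \frac{-14 + D}{-22 + D}$
$W = 50$ ($W = 6 + 4 \cdot 11 = 6 + 44 = 50$)
$\left(W + H{\left(-8 \right)}\right)^{2} = \left(50 + \frac{-14 - 8}{-22 - 8}\right)^{2} = \left(50 + \frac{1}{-30} \left(-22\right)\right)^{2} = \left(50 - - \frac{11}{15}\right)^{2} = \left(50 + \frac{11}{15}\right)^{2} = \left(\frac{761}{15}\right)^{2} = \frac{579121}{225}$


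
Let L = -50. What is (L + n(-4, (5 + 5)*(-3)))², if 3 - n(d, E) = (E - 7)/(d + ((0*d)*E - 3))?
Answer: 133956/49 ≈ 2733.8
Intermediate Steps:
n(d, E) = 3 - (-7 + E)/(-3 + d) (n(d, E) = 3 - (E - 7)/(d + ((0*d)*E - 3)) = 3 - (-7 + E)/(d + (0*E - 3)) = 3 - (-7 + E)/(d + (0 - 3)) = 3 - (-7 + E)/(d - 3) = 3 - (-7 + E)/(-3 + d))
(L + n(-4, (5 + 5)*(-3)))² = (-50 + (-2 - (5 + 5)*(-3) + 3*(-4))/(-3 - 4))² = (-50 + (-2 - 10*(-3) - 12)/(-7))² = (-50 - (-2 - 1*(-30) - 12)/7)² = (-50 - (-2 + 30 - 12)/7)² = (-50 - ⅐*16)² = (-50 - 16/7)² = (-366/7)² = 133956/49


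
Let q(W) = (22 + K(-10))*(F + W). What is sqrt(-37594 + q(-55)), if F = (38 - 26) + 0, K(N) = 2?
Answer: I*sqrt(38626) ≈ 196.53*I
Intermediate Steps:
F = 12 (F = 12 + 0 = 12)
q(W) = 288 + 24*W (q(W) = (22 + 2)*(12 + W) = 24*(12 + W) = 288 + 24*W)
sqrt(-37594 + q(-55)) = sqrt(-37594 + (288 + 24*(-55))) = sqrt(-37594 + (288 - 1320)) = sqrt(-37594 - 1032) = sqrt(-38626) = I*sqrt(38626)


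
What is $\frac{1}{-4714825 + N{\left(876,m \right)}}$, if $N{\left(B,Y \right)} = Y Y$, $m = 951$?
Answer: $- \frac{1}{3810424} \approx -2.6244 \cdot 10^{-7}$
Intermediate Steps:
$N{\left(B,Y \right)} = Y^{2}$
$\frac{1}{-4714825 + N{\left(876,m \right)}} = \frac{1}{-4714825 + 951^{2}} = \frac{1}{-4714825 + 904401} = \frac{1}{-3810424} = - \frac{1}{3810424}$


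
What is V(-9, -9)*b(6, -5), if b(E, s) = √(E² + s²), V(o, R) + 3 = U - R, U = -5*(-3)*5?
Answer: 81*√61 ≈ 632.63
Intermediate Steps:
U = 75 (U = 15*5 = 75)
V(o, R) = 72 - R (V(o, R) = -3 + (75 - R) = 72 - R)
V(-9, -9)*b(6, -5) = (72 - 1*(-9))*√(6² + (-5)²) = (72 + 9)*√(36 + 25) = 81*√61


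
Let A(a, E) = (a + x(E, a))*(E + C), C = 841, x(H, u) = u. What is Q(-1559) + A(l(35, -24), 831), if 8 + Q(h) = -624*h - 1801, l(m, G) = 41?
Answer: 1108111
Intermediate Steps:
Q(h) = -1809 - 624*h (Q(h) = -8 + (-624*h - 1801) = -8 + (-1801 - 624*h) = -1809 - 624*h)
A(a, E) = 2*a*(841 + E) (A(a, E) = (a + a)*(E + 841) = (2*a)*(841 + E) = 2*a*(841 + E))
Q(-1559) + A(l(35, -24), 831) = (-1809 - 624*(-1559)) + 2*41*(841 + 831) = (-1809 + 972816) + 2*41*1672 = 971007 + 137104 = 1108111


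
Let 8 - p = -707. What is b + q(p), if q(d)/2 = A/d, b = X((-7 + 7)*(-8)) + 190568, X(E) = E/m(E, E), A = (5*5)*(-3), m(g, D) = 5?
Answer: 27251194/143 ≈ 1.9057e+5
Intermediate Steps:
A = -75 (A = 25*(-3) = -75)
X(E) = E/5
p = 715 (p = 8 - 1*(-707) = 8 + 707 = 715)
b = 190568 (b = ((-7 + 7)*(-8))/5 + 190568 = (0*(-8))/5 + 190568 = (⅕)*0 + 190568 = 0 + 190568 = 190568)
q(d) = -150/d (q(d) = 2*(-75/d) = -150/d)
b + q(p) = 190568 - 150/715 = 190568 - 150*1/715 = 190568 - 30/143 = 27251194/143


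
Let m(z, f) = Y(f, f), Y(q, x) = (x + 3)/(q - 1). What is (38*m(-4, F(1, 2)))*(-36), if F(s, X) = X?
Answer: -6840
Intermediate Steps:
Y(q, x) = (3 + x)/(-1 + q)
m(z, f) = (3 + f)/(-1 + f)
(38*m(-4, F(1, 2)))*(-36) = (38*((3 + 2)/(-1 + 2)))*(-36) = (38*(5/1))*(-36) = (38*(1*5))*(-36) = (38*5)*(-36) = 190*(-36) = -6840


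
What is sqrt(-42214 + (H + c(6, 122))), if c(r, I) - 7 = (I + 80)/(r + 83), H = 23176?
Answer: 3*I*sqrt(16747397)/89 ≈ 137.94*I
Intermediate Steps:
c(r, I) = 7 + (80 + I)/(83 + r) (c(r, I) = 7 + (I + 80)/(r + 83) = 7 + (80 + I)/(83 + r))
sqrt(-42214 + (H + c(6, 122))) = sqrt(-42214 + (23176 + (661 + 122 + 7*6)/(83 + 6))) = sqrt(-42214 + (23176 + (661 + 122 + 42)/89)) = sqrt(-42214 + (23176 + (1/89)*825)) = sqrt(-42214 + (23176 + 825/89)) = sqrt(-42214 + 2063489/89) = sqrt(-1693557/89) = 3*I*sqrt(16747397)/89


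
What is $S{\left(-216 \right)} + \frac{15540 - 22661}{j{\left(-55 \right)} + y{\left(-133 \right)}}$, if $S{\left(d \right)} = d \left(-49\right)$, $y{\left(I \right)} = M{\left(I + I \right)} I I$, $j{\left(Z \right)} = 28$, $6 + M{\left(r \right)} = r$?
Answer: $\frac{50923653041}{4811380} \approx 10584.0$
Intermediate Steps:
$M{\left(r \right)} = -6 + r$
$y{\left(I \right)} = I^{2} \left(-6 + 2 I\right)$ ($y{\left(I \right)} = \left(-6 + \left(I + I\right)\right) I I = \left(-6 + 2 I\right) I I = I \left(-6 + 2 I\right) I = I^{2} \left(-6 + 2 I\right)$)
$S{\left(d \right)} = - 49 d$
$S{\left(-216 \right)} + \frac{15540 - 22661}{j{\left(-55 \right)} + y{\left(-133 \right)}} = \left(-49\right) \left(-216\right) + \frac{15540 - 22661}{28 + 2 \left(-133\right)^{2} \left(-3 - 133\right)} = 10584 - \frac{7121}{28 + 2 \cdot 17689 \left(-136\right)} = 10584 - \frac{7121}{28 - 4811408} = 10584 - \frac{7121}{-4811380} = 10584 - - \frac{7121}{4811380} = 10584 + \frac{7121}{4811380} = \frac{50923653041}{4811380}$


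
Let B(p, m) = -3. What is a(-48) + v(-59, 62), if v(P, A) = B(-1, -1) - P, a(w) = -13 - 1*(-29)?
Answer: 72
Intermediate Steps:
a(w) = 16 (a(w) = -13 + 29 = 16)
v(P, A) = -3 - P
a(-48) + v(-59, 62) = 16 + (-3 - 1*(-59)) = 16 + (-3 + 59) = 16 + 56 = 72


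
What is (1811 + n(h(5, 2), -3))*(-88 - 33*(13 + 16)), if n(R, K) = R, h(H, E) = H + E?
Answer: -1899810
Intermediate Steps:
h(H, E) = E + H
(1811 + n(h(5, 2), -3))*(-88 - 33*(13 + 16)) = (1811 + (2 + 5))*(-88 - 33*(13 + 16)) = (1811 + 7)*(-88 - 33*29) = 1818*(-88 - 957) = 1818*(-1045) = -1899810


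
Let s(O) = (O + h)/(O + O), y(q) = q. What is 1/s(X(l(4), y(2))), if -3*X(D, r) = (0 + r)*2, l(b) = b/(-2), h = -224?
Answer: 2/169 ≈ 0.011834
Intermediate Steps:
l(b) = -b/2 (l(b) = b*(-½) = -b/2)
X(D, r) = -2*r/3 (X(D, r) = -(0 + r)*2/3 = -r*2/3 = -2*r/3)
s(O) = (-224 + O)/(2*O) (s(O) = (O - 224)/(O + O) = (-224 + O)/((2*O)) = (-224 + O)*(1/(2*O)) = (-224 + O)/(2*O))
1/s(X(l(4), y(2))) = 1/((-224 - ⅔*2)/(2*((-⅔*2)))) = 1/((-224 - 4/3)/(2*(-4/3))) = 1/((½)*(-¾)*(-676/3)) = 1/(169/2) = 2/169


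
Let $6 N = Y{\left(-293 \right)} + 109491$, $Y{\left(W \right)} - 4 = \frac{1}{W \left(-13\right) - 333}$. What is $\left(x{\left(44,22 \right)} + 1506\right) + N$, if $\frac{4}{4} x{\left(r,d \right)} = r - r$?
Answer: $\frac{137337919}{6952} \approx 19755.0$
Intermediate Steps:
$x{\left(r,d \right)} = 0$ ($x{\left(r,d \right)} = r - r = 0$)
$Y{\left(W \right)} = 4 + \frac{1}{-333 - 13 W}$ ($Y{\left(W \right)} = 4 + \frac{1}{W \left(-13\right) - 333} = 4 + \frac{1}{- 13 W - 333} = 4 + \frac{1}{-333 - 13 W}$)
$N = \frac{126868207}{6952}$ ($N = \frac{\frac{1331 + 52 \left(-293\right)}{333 + 13 \left(-293\right)} + 109491}{6} = \frac{\frac{1331 - 15236}{333 - 3809} + 109491}{6} = \frac{\frac{1}{-3476} \left(-13905\right) + 109491}{6} = \frac{\left(- \frac{1}{3476}\right) \left(-13905\right) + 109491}{6} = \frac{\frac{13905}{3476} + 109491}{6} = \frac{1}{6} \cdot \frac{380604621}{3476} = \frac{126868207}{6952} \approx 18249.0$)
$\left(x{\left(44,22 \right)} + 1506\right) + N = \left(0 + 1506\right) + \frac{126868207}{6952} = 1506 + \frac{126868207}{6952} = \frac{137337919}{6952}$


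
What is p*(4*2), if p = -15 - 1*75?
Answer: -720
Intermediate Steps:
p = -90 (p = -15 - 75 = -90)
p*(4*2) = -360*2 = -90*8 = -720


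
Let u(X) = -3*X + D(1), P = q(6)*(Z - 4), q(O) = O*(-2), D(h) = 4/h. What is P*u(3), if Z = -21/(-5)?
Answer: 12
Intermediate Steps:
Z = 21/5 (Z = -21*(-⅕) = 21/5 ≈ 4.2000)
q(O) = -2*O
P = -12/5 (P = (-2*6)*(21/5 - 4) = -12*⅕ = -12/5 ≈ -2.4000)
u(X) = 4 - 3*X (u(X) = -3*X + 4/1 = -3*X + 4*1 = -3*X + 4 = 4 - 3*X)
P*u(3) = -12*(4 - 3*3)/5 = -12*(4 - 9)/5 = -12/5*(-5) = 12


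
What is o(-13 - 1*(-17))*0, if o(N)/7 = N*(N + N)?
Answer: 0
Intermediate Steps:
o(N) = 14*N² (o(N) = 7*(N*(N + N)) = 7*(N*(2*N)) = 7*(2*N²) = 14*N²)
o(-13 - 1*(-17))*0 = (14*(-13 - 1*(-17))²)*0 = (14*(-13 + 17)²)*0 = (14*4²)*0 = (14*16)*0 = 224*0 = 0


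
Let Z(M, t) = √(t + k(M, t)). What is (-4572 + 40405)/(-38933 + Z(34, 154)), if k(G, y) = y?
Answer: -1395086189/1515778181 - 71666*√77/1515778181 ≈ -0.92079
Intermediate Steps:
Z(M, t) = √2*√t (Z(M, t) = √(t + t) = √(2*t) = √2*√t)
(-4572 + 40405)/(-38933 + Z(34, 154)) = (-4572 + 40405)/(-38933 + √2*√154) = 35833/(-38933 + 2*√77)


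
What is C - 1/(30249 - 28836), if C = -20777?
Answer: -29357902/1413 ≈ -20777.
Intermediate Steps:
C - 1/(30249 - 28836) = -20777 - 1/(30249 - 28836) = -20777 - 1/1413 = -29357902/1413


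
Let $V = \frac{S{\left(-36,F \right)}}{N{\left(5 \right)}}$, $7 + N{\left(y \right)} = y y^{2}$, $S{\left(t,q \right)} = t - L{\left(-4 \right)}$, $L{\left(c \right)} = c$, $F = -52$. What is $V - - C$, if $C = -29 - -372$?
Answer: $\frac{20221}{59} \approx 342.73$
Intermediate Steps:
$S{\left(t,q \right)} = 4 + t$ ($S{\left(t,q \right)} = t - -4 = t + 4 = 4 + t$)
$C = 343$ ($C = -29 + 372 = 343$)
$N{\left(y \right)} = -7 + y^{3}$ ($N{\left(y \right)} = -7 + y y^{2} = -7 + y^{3}$)
$V = - \frac{16}{59}$ ($V = \frac{4 - 36}{-7 + 5^{3}} = - \frac{32}{-7 + 125} = - \frac{32}{118} = \left(-32\right) \frac{1}{118} = - \frac{16}{59} \approx -0.27119$)
$V - - C = - \frac{16}{59} - \left(-1\right) 343 = - \frac{16}{59} - -343 = - \frac{16}{59} + 343 = \frac{20221}{59}$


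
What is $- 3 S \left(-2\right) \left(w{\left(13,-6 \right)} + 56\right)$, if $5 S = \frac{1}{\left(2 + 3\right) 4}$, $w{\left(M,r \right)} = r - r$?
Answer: $\frac{84}{25} \approx 3.36$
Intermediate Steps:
$w{\left(M,r \right)} = 0$
$S = \frac{1}{100}$ ($S = \frac{1}{5 \left(2 + 3\right) 4} = \frac{1}{5 \cdot 5 \cdot 4} = \frac{1}{5 \cdot 20} = \frac{1}{5} \cdot \frac{1}{20} = \frac{1}{100} \approx 0.01$)
$- 3 S \left(-2\right) \left(w{\left(13,-6 \right)} + 56\right) = \left(-3\right) \frac{1}{100} \left(-2\right) \left(0 + 56\right) = \left(- \frac{3}{100}\right) \left(-2\right) 56 = \frac{3}{50} \cdot 56 = \frac{84}{25}$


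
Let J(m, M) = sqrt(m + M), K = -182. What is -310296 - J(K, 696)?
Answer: -310296 - sqrt(514) ≈ -3.1032e+5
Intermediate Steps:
J(m, M) = sqrt(M + m)
-310296 - J(K, 696) = -310296 - sqrt(696 - 182) = -310296 - sqrt(514)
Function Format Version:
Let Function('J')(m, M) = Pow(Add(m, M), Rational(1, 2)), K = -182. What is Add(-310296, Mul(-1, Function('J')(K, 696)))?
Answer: Add(-310296, Mul(-1, Pow(514, Rational(1, 2)))) ≈ -3.1032e+5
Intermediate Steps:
Function('J')(m, M) = Pow(Add(M, m), Rational(1, 2))
Add(-310296, Mul(-1, Function('J')(K, 696))) = Add(-310296, Mul(-1, Pow(Add(696, -182), Rational(1, 2)))) = Add(-310296, Mul(-1, Pow(514, Rational(1, 2))))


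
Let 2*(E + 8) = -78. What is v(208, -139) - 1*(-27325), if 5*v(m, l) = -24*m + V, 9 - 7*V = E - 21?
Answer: 131644/5 ≈ 26329.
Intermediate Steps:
E = -47 (E = -8 + (½)*(-78) = -8 - 39 = -47)
V = 11 (V = 9/7 - (-47 - 21)/7 = 9/7 - ⅐*(-68) = 9/7 + 68/7 = 11)
v(m, l) = 11/5 - 24*m/5 (v(m, l) = (-24*m + 11)/5 = (11 - 24*m)/5 = 11/5 - 24*m/5)
v(208, -139) - 1*(-27325) = (11/5 - 24/5*208) - 1*(-27325) = (11/5 - 4992/5) + 27325 = -4981/5 + 27325 = 131644/5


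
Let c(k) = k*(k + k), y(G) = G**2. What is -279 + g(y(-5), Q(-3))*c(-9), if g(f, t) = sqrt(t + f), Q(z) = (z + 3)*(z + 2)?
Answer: 531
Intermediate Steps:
Q(z) = (2 + z)*(3 + z) (Q(z) = (3 + z)*(2 + z) = (2 + z)*(3 + z))
c(k) = 2*k**2 (c(k) = k*(2*k) = 2*k**2)
g(f, t) = sqrt(f + t)
-279 + g(y(-5), Q(-3))*c(-9) = -279 + sqrt((-5)**2 + (6 + (-3)**2 + 5*(-3)))*(2*(-9)**2) = -279 + sqrt(25 + (6 + 9 - 15))*(2*81) = -279 + sqrt(25 + 0)*162 = -279 + sqrt(25)*162 = -279 + 5*162 = -279 + 810 = 531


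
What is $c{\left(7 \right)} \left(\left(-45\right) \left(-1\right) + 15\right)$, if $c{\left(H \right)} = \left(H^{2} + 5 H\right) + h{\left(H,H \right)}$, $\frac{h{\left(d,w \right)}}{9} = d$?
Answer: $8820$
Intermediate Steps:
$h{\left(d,w \right)} = 9 d$
$c{\left(H \right)} = H^{2} + 14 H$ ($c{\left(H \right)} = \left(H^{2} + 5 H\right) + 9 H = H^{2} + 14 H$)
$c{\left(7 \right)} \left(\left(-45\right) \left(-1\right) + 15\right) = 7 \left(14 + 7\right) \left(\left(-45\right) \left(-1\right) + 15\right) = 7 \cdot 21 \left(45 + 15\right) = 147 \cdot 60 = 8820$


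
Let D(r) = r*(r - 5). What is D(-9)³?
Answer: 2000376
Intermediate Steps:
D(r) = r*(-5 + r)
D(-9)³ = (-9*(-5 - 9))³ = (-9*(-14))³ = 126³ = 2000376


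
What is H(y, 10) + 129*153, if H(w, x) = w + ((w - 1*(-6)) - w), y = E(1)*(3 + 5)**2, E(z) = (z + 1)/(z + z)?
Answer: 19807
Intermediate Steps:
E(z) = (1 + z)/(2*z) (E(z) = (1 + z)/((2*z)) = (1 + z)*(1/(2*z)) = (1 + z)/(2*z))
y = 64 (y = ((1/2)*(1 + 1)/1)*(3 + 5)**2 = ((1/2)*1*2)*8**2 = 1*64 = 64)
H(w, x) = 6 + w (H(w, x) = w + ((w + 6) - w) = w + ((6 + w) - w) = w + 6 = 6 + w)
H(y, 10) + 129*153 = (6 + 64) + 129*153 = 70 + 19737 = 19807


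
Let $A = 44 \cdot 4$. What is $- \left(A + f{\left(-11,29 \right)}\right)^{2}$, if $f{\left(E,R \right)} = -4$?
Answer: $-29584$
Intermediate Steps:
$A = 176$
$- \left(A + f{\left(-11,29 \right)}\right)^{2} = - \left(176 - 4\right)^{2} = - 172^{2} = \left(-1\right) 29584 = -29584$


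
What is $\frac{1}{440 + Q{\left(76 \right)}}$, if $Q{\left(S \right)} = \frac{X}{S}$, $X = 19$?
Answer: $\frac{4}{1761} \approx 0.0022714$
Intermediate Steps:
$Q{\left(S \right)} = \frac{19}{S}$
$\frac{1}{440 + Q{\left(76 \right)}} = \frac{1}{440 + \frac{19}{76}} = \frac{1}{440 + 19 \cdot \frac{1}{76}} = \frac{1}{440 + \frac{1}{4}} = \frac{1}{\frac{1761}{4}} = \frac{4}{1761}$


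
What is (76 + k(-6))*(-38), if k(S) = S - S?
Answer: -2888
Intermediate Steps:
k(S) = 0
(76 + k(-6))*(-38) = (76 + 0)*(-38) = 76*(-38) = -2888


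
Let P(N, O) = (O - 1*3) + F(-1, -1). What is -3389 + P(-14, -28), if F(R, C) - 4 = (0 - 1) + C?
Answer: -3418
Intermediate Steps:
F(R, C) = 3 + C (F(R, C) = 4 + ((0 - 1) + C) = 4 + (-1 + C) = 3 + C)
P(N, O) = -1 + O (P(N, O) = (O - 1*3) + (3 - 1) = (O - 3) + 2 = (-3 + O) + 2 = -1 + O)
-3389 + P(-14, -28) = -3389 + (-1 - 28) = -3389 - 29 = -3418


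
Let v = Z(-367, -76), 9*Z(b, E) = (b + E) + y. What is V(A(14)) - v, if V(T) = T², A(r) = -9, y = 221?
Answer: 317/3 ≈ 105.67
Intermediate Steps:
Z(b, E) = 221/9 + E/9 + b/9 (Z(b, E) = ((b + E) + 221)/9 = ((E + b) + 221)/9 = (221 + E + b)/9 = 221/9 + E/9 + b/9)
v = -74/3 (v = 221/9 + (⅑)*(-76) + (⅑)*(-367) = 221/9 - 76/9 - 367/9 = -74/3 ≈ -24.667)
V(A(14)) - v = (-9)² - 1*(-74/3) = 81 + 74/3 = 317/3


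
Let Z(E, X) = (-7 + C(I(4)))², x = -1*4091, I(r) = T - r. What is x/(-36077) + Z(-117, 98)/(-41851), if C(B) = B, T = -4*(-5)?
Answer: 168290204/1509858527 ≈ 0.11146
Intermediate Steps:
T = 20
I(r) = 20 - r
x = -4091
Z(E, X) = 81 (Z(E, X) = (-7 + (20 - 1*4))² = (-7 + (20 - 4))² = (-7 + 16)² = 9² = 81)
x/(-36077) + Z(-117, 98)/(-41851) = -4091/(-36077) + 81/(-41851) = -4091*(-1/36077) + 81*(-1/41851) = 4091/36077 - 81/41851 = 168290204/1509858527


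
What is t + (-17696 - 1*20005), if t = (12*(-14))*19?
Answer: -40893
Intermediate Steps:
t = -3192 (t = -168*19 = -3192)
t + (-17696 - 1*20005) = -3192 + (-17696 - 1*20005) = -3192 + (-17696 - 20005) = -3192 - 37701 = -40893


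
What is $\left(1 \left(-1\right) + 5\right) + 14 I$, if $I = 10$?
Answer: $144$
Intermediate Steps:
$\left(1 \left(-1\right) + 5\right) + 14 I = \left(1 \left(-1\right) + 5\right) + 14 \cdot 10 = \left(-1 + 5\right) + 140 = 4 + 140 = 144$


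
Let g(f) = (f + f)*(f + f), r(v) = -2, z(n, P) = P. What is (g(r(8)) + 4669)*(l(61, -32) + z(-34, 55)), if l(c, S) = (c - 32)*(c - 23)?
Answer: 5420545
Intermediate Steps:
l(c, S) = (-32 + c)*(-23 + c)
g(f) = 4*f² (g(f) = (2*f)*(2*f) = 4*f²)
(g(r(8)) + 4669)*(l(61, -32) + z(-34, 55)) = (4*(-2)² + 4669)*((736 + 61² - 55*61) + 55) = (4*4 + 4669)*((736 + 3721 - 3355) + 55) = (16 + 4669)*(1102 + 55) = 4685*1157 = 5420545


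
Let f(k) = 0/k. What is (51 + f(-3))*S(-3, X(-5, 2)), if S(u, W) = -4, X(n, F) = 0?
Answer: -204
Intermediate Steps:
f(k) = 0
(51 + f(-3))*S(-3, X(-5, 2)) = (51 + 0)*(-4) = 51*(-4) = -204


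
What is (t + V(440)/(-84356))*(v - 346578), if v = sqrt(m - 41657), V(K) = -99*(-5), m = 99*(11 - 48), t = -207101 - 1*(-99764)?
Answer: 1569048797205963/42178 - 9054520467*I*sqrt(11330)/42178 ≈ 3.7201e+10 - 2.285e+7*I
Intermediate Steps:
t = -107337 (t = -207101 + 99764 = -107337)
m = -3663 (m = 99*(-37) = -3663)
V(K) = 495
v = 2*I*sqrt(11330) (v = sqrt(-3663 - 41657) = sqrt(-45320) = 2*I*sqrt(11330) ≈ 212.89*I)
(t + V(440)/(-84356))*(v - 346578) = (-107337 + 495/(-84356))*(2*I*sqrt(11330) - 346578) = (-107337 + 495*(-1/84356))*(-346578 + 2*I*sqrt(11330)) = (-107337 - 495/84356)*(-346578 + 2*I*sqrt(11330)) = -9054520467*(-346578 + 2*I*sqrt(11330))/84356 = 1569048797205963/42178 - 9054520467*I*sqrt(11330)/42178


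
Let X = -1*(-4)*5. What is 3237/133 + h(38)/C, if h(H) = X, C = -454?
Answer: 733469/30191 ≈ 24.294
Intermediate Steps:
X = 20 (X = 4*5 = 20)
h(H) = 20
3237/133 + h(38)/C = 3237/133 + 20/(-454) = 3237*(1/133) + 20*(-1/454) = 3237/133 - 10/227 = 733469/30191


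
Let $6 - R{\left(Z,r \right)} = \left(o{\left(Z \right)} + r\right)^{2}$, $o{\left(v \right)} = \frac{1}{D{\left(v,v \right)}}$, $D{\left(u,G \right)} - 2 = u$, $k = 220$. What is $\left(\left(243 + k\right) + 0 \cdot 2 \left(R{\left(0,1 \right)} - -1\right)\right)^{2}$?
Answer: $214369$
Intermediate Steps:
$D{\left(u,G \right)} = 2 + u$
$o{\left(v \right)} = \frac{1}{2 + v}$
$R{\left(Z,r \right)} = 6 - \left(r + \frac{1}{2 + Z}\right)^{2}$ ($R{\left(Z,r \right)} = 6 - \left(\frac{1}{2 + Z} + r\right)^{2} = 6 - \left(r + \frac{1}{2 + Z}\right)^{2}$)
$\left(\left(243 + k\right) + 0 \cdot 2 \left(R{\left(0,1 \right)} - -1\right)\right)^{2} = \left(\left(243 + 220\right) + 0 \cdot 2 \left(\left(6 - \left(1 + \frac{1}{2 + 0}\right)^{2}\right) - -1\right)\right)^{2} = \left(463 + 0 \left(\left(6 - \left(1 + \frac{1}{2}\right)^{2}\right) + 1\right)\right)^{2} = \left(463 + 0 \left(\left(6 - \left(\frac{3}{2}\right)^{2}\right) + 1\right)\right)^{2} = \left(463 + 0 \left(\left(6 - \frac{9}{4}\right) + 1\right)\right)^{2} = \left(463 + 0 \left(\frac{15}{4} + 1\right)\right)^{2} = \left(463 + 0 \cdot \frac{19}{4}\right)^{2} = \left(463 + 0\right)^{2} = 463^{2} = 214369$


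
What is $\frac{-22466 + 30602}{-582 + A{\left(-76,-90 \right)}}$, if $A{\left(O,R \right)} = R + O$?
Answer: $- \frac{2034}{187} \approx -10.877$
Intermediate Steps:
$A{\left(O,R \right)} = O + R$
$\frac{-22466 + 30602}{-582 + A{\left(-76,-90 \right)}} = \frac{-22466 + 30602}{-582 - 166} = \frac{8136}{-582 - 166} = \frac{8136}{-748} = 8136 \left(- \frac{1}{748}\right) = - \frac{2034}{187}$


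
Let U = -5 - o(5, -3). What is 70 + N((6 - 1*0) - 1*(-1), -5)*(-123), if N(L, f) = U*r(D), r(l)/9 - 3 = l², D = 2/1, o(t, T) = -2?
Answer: 23317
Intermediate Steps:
U = -3 (U = -5 - 1*(-2) = -5 + 2 = -3)
D = 2 (D = 2*1 = 2)
r(l) = 27 + 9*l²
N(L, f) = -189 (N(L, f) = -3*(27 + 9*2²) = -3*(27 + 9*4) = -3*(27 + 36) = -3*63 = -189)
70 + N((6 - 1*0) - 1*(-1), -5)*(-123) = 70 - 189*(-123) = 70 + 23247 = 23317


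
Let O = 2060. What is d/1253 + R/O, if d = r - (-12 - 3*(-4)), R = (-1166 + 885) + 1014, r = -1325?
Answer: -1811051/2581180 ≈ -0.70164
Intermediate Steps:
R = 733 (R = -281 + 1014 = 733)
d = -1325 (d = -1325 - (-12 - 3*(-4)) = -1325 - (-12 + 12) = -1325 - 1*0 = -1325 + 0 = -1325)
d/1253 + R/O = -1325/1253 + 733/2060 = -1811051/2581180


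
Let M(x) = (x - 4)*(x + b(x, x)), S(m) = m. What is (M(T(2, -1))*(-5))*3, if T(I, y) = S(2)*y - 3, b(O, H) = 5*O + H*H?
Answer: -675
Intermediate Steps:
b(O, H) = H² + 5*O (b(O, H) = 5*O + H² = H² + 5*O)
T(I, y) = -3 + 2*y (T(I, y) = 2*y - 3 = -3 + 2*y)
M(x) = (-4 + x)*(x² + 6*x) (M(x) = (x - 4)*(x + (x² + 5*x)) = (-4 + x)*(x² + 6*x))
(M(T(2, -1))*(-5))*3 = (((-3 + 2*(-1))*(-24 + (-3 + 2*(-1))² + 2*(-3 + 2*(-1))))*(-5))*3 = (((-3 - 2)*(-24 + (-3 - 2)² + 2*(-3 - 2)))*(-5))*3 = (-5*(-24 + (-5)² + 2*(-5))*(-5))*3 = (-5*(-24 + 25 - 10)*(-5))*3 = (-5*(-9)*(-5))*3 = (45*(-5))*3 = -225*3 = -675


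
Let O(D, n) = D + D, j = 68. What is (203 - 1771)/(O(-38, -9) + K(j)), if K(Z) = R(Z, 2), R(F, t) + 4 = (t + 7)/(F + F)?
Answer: 30464/1553 ≈ 19.616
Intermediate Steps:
O(D, n) = 2*D
R(F, t) = -4 + (7 + t)/(2*F) (R(F, t) = -4 + (t + 7)/(F + F) = -4 + (7 + t)/((2*F)) = -4 + (7 + t)*(1/(2*F)) = -4 + (7 + t)/(2*F))
K(Z) = (9 - 8*Z)/(2*Z) (K(Z) = (7 + 2 - 8*Z)/(2*Z) = (9 - 8*Z)/(2*Z))
(203 - 1771)/(O(-38, -9) + K(j)) = (203 - 1771)/(2*(-38) + (-4 + (9/2)/68)) = -1568/(-76 + (-4 + (9/2)*(1/68))) = -1568/(-76 + (-4 + 9/136)) = -1568/(-76 - 535/136) = -1568/(-10871/136) = -1568*(-136/10871) = 30464/1553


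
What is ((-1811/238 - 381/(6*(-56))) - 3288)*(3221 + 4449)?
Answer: -24055731635/952 ≈ -2.5269e+7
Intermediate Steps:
((-1811/238 - 381/(6*(-56))) - 3288)*(3221 + 4449) = ((-1811*1/238 - 381/(-336)) - 3288)*7670 = ((-1811/238 - 381*(-1/336)) - 3288)*7670 = ((-1811/238 + 127/112) - 3288)*7670 = (-12329/1904 - 3288)*7670 = -6272681/1904*7670 = -24055731635/952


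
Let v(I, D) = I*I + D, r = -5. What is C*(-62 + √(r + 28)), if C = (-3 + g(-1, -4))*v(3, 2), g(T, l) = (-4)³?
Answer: 45694 - 737*√23 ≈ 42160.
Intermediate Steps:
g(T, l) = -64
v(I, D) = D + I² (v(I, D) = I² + D = D + I²)
C = -737 (C = (-3 - 64)*(2 + 3²) = -67*(2 + 9) = -67*11 = -737)
C*(-62 + √(r + 28)) = -737*(-62 + √(-5 + 28)) = -737*(-62 + √23) = 45694 - 737*√23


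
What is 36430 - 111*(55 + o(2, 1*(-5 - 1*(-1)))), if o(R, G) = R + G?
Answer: 30547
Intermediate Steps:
o(R, G) = G + R
36430 - 111*(55 + o(2, 1*(-5 - 1*(-1)))) = 36430 - 111*(55 + (1*(-5 - 1*(-1)) + 2)) = 36430 - 111*(55 + (1*(-5 + 1) + 2)) = 36430 - 111*(55 + (1*(-4) + 2)) = 36430 - 111*(55 + (-4 + 2)) = 36430 - 111*(55 - 2) = 36430 - 111*53 = 36430 - 1*5883 = 36430 - 5883 = 30547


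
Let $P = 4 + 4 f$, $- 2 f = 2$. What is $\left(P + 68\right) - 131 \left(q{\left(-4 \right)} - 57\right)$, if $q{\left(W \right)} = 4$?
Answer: $7011$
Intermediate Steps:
$f = -1$ ($f = \left(- \frac{1}{2}\right) 2 = -1$)
$P = 0$ ($P = 4 + 4 \left(-1\right) = 4 - 4 = 0$)
$\left(P + 68\right) - 131 \left(q{\left(-4 \right)} - 57\right) = \left(0 + 68\right) - 131 \left(4 - 57\right) = 68 - 131 \left(4 - 57\right) = 68 - -6943 = 68 + 6943 = 7011$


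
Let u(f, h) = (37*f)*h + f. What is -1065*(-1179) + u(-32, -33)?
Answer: 1294675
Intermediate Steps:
u(f, h) = f + 37*f*h (u(f, h) = 37*f*h + f = f + 37*f*h)
-1065*(-1179) + u(-32, -33) = -1065*(-1179) - 32*(1 + 37*(-33)) = 1255635 - 32*(1 - 1221) = 1255635 - 32*(-1220) = 1255635 + 39040 = 1294675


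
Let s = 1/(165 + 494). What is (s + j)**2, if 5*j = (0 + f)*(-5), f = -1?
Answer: 435600/434281 ≈ 1.0030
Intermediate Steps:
s = 1/659 ≈ 0.0015175
j = 1 (j = ((0 - 1)*(-5))/5 = (-1*(-5))/5 = (1/5)*5 = 1)
(s + j)**2 = (1/659 + 1)**2 = (660/659)**2 = 435600/434281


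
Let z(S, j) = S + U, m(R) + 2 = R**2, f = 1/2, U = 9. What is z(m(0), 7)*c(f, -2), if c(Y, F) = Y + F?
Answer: -21/2 ≈ -10.500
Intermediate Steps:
f = 1/2 ≈ 0.50000
m(R) = -2 + R**2
z(S, j) = 9 + S (z(S, j) = S + 9 = 9 + S)
c(Y, F) = F + Y
z(m(0), 7)*c(f, -2) = (9 + (-2 + 0**2))*(-2 + 1/2) = (9 + (-2 + 0))*(-3/2) = (9 - 2)*(-3/2) = 7*(-3/2) = -21/2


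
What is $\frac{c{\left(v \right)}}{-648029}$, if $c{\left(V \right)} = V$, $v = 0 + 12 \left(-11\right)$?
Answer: $\frac{132}{648029} \approx 0.00020369$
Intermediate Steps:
$v = -132$ ($v = 0 - 132 = -132$)
$\frac{c{\left(v \right)}}{-648029} = - \frac{132}{-648029} = \left(-132\right) \left(- \frac{1}{648029}\right) = \frac{132}{648029}$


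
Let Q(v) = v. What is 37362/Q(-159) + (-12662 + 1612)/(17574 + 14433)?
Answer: -399200828/1696371 ≈ -235.33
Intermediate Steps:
37362/Q(-159) + (-12662 + 1612)/(17574 + 14433) = 37362/(-159) + (-12662 + 1612)/(17574 + 14433) = 37362*(-1/159) - 11050/32007 = -12454/53 - 11050*1/32007 = -12454/53 - 11050/32007 = -399200828/1696371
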